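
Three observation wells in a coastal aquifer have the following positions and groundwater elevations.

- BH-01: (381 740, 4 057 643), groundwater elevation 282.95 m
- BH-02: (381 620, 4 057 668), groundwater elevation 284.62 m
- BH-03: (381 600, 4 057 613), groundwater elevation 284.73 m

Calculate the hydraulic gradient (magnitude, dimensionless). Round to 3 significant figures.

0.0136

Three-point gradient (reference BH-01): Δ to BH-02 = (-120, 25, +1.67), Δ to BH-03 = (-140, -30, +1.78).
∂h/∂x = -0.01332, ∂h/∂y = +0.002845 (det = 7100).
|∇h| = √(-0.01332² + 0.002845²) = 0.01362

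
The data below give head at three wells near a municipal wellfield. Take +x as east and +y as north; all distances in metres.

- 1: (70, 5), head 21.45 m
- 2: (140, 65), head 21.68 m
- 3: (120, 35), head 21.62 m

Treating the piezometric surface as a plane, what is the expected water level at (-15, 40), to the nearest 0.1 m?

Taking 1 as reference: 2−1 = (70, 60, +0.23); 3−1 = (50, 30, +0.17).
Determinant of the coordinate differences = 70·30 − 50·60 = -900.
∂h/∂x = [(+0.23)·30 − (+0.17)·60] / -900 = +0.003667
∂h/∂y = [70·(+0.17) − 50·(+0.23)] / -900 = -0.0004444
h(-15, 40) = 21.45 + (+0.003667)·(-85) + (-0.0004444)·(35) = 21.45 -0.312 -0.016 = 21.123 m.

21.1 m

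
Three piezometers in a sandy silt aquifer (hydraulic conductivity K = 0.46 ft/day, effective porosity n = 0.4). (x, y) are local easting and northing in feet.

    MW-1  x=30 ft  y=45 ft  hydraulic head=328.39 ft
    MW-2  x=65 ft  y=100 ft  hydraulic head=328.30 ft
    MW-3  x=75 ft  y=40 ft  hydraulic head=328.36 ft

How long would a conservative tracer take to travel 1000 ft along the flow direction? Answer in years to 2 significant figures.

1700 years

With h = a·x + b·y + c and MW-1 as origin, the differences give:
  35·a + 55·b = -0.09
  45·a + (-5)·b = -0.03
Eliminate b (×(-5) and ×55, subtract): -2650·a = 2.100 → a = ∂h/∂x = -0.0007925
Back-substitute: b = ∂h/∂y = -0.001132.
|∇h| = √(-0.0007925² + -0.001132²) = 0.001382
Seepage velocity v = K·i/n = 0.46 × 0.001382 / 0.4 = 0.001589 ft/day.
t = 1000 / 0.001589 = 6.293e+05 days = 1.72e+03 years.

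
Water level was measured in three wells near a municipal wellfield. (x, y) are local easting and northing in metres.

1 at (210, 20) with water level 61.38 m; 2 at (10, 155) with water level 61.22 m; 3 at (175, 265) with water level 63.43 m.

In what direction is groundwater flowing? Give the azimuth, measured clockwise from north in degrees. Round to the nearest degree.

217°

Differences from 1: to 2 (Δx, Δy, Δh) = (-200, 135, -0.16); to 3 = (-35, 245, +2.05).
Determinant of the coordinate differences = (-200)·245 − (-35)·135 = -44275.
∂h/∂x = [(-0.16)·245 − (+2.05)·135] / -44275 = +0.007136
∂h/∂y = [(-200)·(+2.05) − (-35)·(-0.16)] / -44275 = +0.009387
Flow direction (−∇h) has components (-0.007136 E, -0.009387 N).
Azimuth = atan2(E, N) = atan2(-0.007136, -0.009387) = 217.2° ≈ 217°.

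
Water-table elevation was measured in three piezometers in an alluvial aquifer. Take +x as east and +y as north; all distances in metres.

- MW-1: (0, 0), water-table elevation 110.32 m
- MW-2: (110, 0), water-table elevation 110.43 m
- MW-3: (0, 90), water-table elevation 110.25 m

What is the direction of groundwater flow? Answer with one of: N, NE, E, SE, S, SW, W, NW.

∂h/∂x = (110.43 − 110.32) / (110 − 0) = +0.001000
∂h/∂y = (110.25 − 110.32) / (90 − 0) = -0.0007778
Flow = −∇h = (-0.001000 east, +0.0007778 north), which points northwest.

NW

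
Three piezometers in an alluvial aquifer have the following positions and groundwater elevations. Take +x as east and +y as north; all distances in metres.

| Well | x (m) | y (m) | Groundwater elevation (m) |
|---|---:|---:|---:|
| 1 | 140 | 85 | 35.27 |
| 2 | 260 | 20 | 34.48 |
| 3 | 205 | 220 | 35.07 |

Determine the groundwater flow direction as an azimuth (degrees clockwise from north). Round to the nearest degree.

Differences from 1: to 2 (Δx, Δy, Δh) = (120, -65, -0.79); to 3 = (65, 135, -0.20).
Solve a·Δx + b·Δy = Δh: det = 120·135 − 65·(-65) = 20425.
∂h/∂x = [(-0.79)·135 − (-0.20)·(-65)] / 20425 = -0.005858
∂h/∂y = [120·(-0.20) − 65·(-0.79)] / 20425 = +0.001339
Flow direction (−∇h) has components (+0.005858 E, -0.001339 N).
Azimuth = atan2(E, N) = atan2(+0.005858, -0.001339) = 102.9° ≈ 103°.

103°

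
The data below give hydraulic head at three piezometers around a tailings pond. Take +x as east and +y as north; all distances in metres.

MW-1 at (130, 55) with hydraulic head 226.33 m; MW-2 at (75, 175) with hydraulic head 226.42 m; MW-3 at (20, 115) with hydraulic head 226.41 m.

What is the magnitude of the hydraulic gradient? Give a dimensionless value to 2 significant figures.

With h = a·x + b·y + c and MW-1 as origin, the differences give:
  (-55)·a + 120·b = +0.09
  (-110)·a + 60·b = +0.08
Eliminate b (×60 and ×120, subtract): 9900·a = -4.200 → a = ∂h/∂x = -0.0004242
Back-substitute: b = ∂h/∂y = +0.0005556.
|∇h| = √(-0.0004242² + 0.0005556²) = 0.000699

0.00070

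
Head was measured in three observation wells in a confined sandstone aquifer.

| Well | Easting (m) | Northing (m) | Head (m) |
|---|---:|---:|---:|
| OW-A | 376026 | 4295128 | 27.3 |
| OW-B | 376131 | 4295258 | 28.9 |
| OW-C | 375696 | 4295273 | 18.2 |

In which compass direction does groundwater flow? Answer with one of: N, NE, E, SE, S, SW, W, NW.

W

With h = a·x + b·y + c and OW-A as origin, the differences give:
  105·a + 130·b = +1.6
  (-330)·a + 145·b = -9.1
Eliminate b (×145 and ×130, subtract): 58125·a = 1415.00 → a = ∂h/∂x = +0.02434
Back-substitute: b = ∂h/∂y = -0.007355.
Flow = −∇h = (-0.02434 east, +0.007355 north), which points west.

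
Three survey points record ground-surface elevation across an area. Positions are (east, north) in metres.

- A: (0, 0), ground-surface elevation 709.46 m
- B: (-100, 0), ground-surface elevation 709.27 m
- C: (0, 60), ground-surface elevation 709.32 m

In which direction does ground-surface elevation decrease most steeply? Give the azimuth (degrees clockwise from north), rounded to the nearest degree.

∂z/∂x = (709.27 − 709.46) / (-100 − 0) = +0.001900
∂z/∂y = (709.32 − 709.46) / (60 − 0) = -0.002333
Steepest decrease is along −∇f: components (-0.001900 E, +0.002333 N).
Azimuth = atan2(-0.001900, +0.002333) = 320.8° ≈ 321°.

321°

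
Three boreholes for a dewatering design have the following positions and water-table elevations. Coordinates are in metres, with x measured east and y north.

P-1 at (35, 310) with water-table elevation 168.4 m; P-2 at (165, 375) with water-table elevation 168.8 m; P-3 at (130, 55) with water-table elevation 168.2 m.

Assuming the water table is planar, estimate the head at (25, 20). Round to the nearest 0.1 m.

Taking P-1 as reference: P-2−P-1 = (130, 65, +0.4); P-3−P-1 = (95, -255, -0.2).
Determinant of the coordinate differences = 130·(-255) − 95·65 = -39325.
∂h/∂x = [(+0.4)·(-255) − (-0.2)·65] / -39325 = +0.002263
∂h/∂y = [130·(-0.2) − 95·(+0.4)] / -39325 = +0.001627
h(25, 20) = 168.4 + (+0.002263)·(-10) + (+0.001627)·(-290) = 168.4 -0.023 -0.472 = 167.905 m.

167.9 m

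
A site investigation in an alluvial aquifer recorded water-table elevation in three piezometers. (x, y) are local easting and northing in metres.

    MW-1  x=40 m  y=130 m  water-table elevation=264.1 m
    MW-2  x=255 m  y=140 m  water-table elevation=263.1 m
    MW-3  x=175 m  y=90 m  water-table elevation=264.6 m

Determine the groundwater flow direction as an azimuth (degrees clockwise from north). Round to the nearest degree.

008°

Three-point gradient (reference MW-1): Δ to MW-2 = (215, 10, -1.0), Δ to MW-3 = (135, -40, +0.5).
∂h/∂x = -0.003518, ∂h/∂y = -0.02437 (det = -9950).
Flow direction (−∇h) has components (+0.003518 E, +0.02437 N).
Azimuth = atan2(E, N) = atan2(+0.003518, +0.02437) = 8.2° ≈ 008°.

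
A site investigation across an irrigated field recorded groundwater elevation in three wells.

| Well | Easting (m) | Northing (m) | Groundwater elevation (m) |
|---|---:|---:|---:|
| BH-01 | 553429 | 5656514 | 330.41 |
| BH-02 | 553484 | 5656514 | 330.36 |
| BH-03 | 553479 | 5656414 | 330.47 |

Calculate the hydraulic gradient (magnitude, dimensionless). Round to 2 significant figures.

Taking BH-01 as reference: BH-02−BH-01 = (55, 0, -0.05); BH-03−BH-01 = (50, -100, +0.06).
Solve a·Δx + b·Δy = Δh: det = 55·(-100) − 50·0 = -5500.
∂h/∂x = [(-0.05)·(-100) − (+0.06)·0] / -5500 = -0.0009091
∂h/∂y = [55·(+0.06) − 50·(-0.05)] / -5500 = -0.001055
|∇h| = √(-0.0009091² + -0.001055²) = 0.001393

0.0014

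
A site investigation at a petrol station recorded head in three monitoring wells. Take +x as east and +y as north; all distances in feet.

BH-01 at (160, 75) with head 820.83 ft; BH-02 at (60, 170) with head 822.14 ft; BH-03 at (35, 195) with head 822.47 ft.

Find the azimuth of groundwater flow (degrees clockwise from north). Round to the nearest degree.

Differences from BH-01: to BH-02 (Δx, Δy, Δh) = (-100, 95, +1.31); to BH-03 = (-125, 120, +1.64).
Solve a·Δx + b·Δy = Δh: det = (-100)·120 − (-125)·95 = -125.
∂h/∂x = [(+1.31)·120 − (+1.64)·95] / -125 = -0.01120
∂h/∂y = [(-100)·(+1.64) − (-125)·(+1.31)] / -125 = +0.002000
Flow direction (−∇h) has components (+0.01120 E, -0.002000 N).
Azimuth = atan2(E, N) = atan2(+0.01120, -0.002000) = 100.1° ≈ 100°.

100°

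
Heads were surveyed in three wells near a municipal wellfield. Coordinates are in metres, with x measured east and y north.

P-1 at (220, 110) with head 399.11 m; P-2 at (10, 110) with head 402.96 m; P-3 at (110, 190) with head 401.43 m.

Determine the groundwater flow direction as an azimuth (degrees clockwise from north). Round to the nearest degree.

With h = a·x + b·y + c and P-1 as origin, the differences give:
  (-210)·a + 0·b = +3.85
  (-110)·a + 80·b = +2.32
Eliminate b (×80 and ×0, subtract): -16800·a = 308.000 → a = ∂h/∂x = -0.01833
Back-substitute: b = ∂h/∂y = +0.003792.
Flow direction (−∇h) has components (+0.01833 E, -0.003792 N).
Azimuth = atan2(E, N) = atan2(+0.01833, -0.003792) = 101.7° ≈ 102°.

102°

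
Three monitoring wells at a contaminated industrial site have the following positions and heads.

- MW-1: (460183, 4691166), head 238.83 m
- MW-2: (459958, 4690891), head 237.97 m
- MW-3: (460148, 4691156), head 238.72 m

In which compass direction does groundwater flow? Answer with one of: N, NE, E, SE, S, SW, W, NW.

W

With h = a·x + b·y + c and MW-1 as origin, the differences give:
  (-225)·a + (-275)·b = -0.86
  (-35)·a + (-10)·b = -0.11
Eliminate b (×(-10) and ×(-275), subtract): -7375·a = -21.650 → a = ∂h/∂x = +0.002936
Back-substitute: b = ∂h/∂y = +0.0007254.
Flow = −∇h = (-0.002936 east, -0.0007254 north), which points west.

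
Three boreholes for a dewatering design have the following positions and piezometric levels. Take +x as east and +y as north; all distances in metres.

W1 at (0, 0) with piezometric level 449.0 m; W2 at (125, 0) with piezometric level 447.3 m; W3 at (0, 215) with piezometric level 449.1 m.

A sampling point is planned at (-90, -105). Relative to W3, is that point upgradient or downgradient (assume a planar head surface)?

upgradient

∂h/∂x = (447.3 − 449.0) / (125 − 0) = -0.01360
∂h/∂y = (449.1 − 449.0) / (215 − 0) = +0.0004651
Head at (-90, -105) = 449.0 + (-0.01360)·(-90) + (+0.0004651)·(-105) = 450.18 m.
That is higher than the 449.1 m at W3, so the point is upgradient.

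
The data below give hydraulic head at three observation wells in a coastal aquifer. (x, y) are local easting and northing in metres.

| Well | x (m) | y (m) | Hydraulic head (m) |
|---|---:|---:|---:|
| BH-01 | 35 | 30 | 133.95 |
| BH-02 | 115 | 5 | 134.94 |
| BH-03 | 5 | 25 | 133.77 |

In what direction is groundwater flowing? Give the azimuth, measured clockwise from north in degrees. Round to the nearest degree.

Differences from BH-01: to BH-02 (Δx, Δy, Δh) = (80, -25, +0.99); to BH-03 = (-30, -5, -0.18).
Solve a·Δx + b·Δy = Δh: det = 80·(-5) − (-30)·(-25) = -1150.
∂h/∂x = [(+0.99)·(-5) − (-0.18)·(-25)] / -1150 = +0.008217
∂h/∂y = [80·(-0.18) − (-30)·(+0.99)] / -1150 = -0.01330
Flow direction (−∇h) has components (-0.008217 E, +0.01330 N).
Azimuth = atan2(E, N) = atan2(-0.008217, +0.01330) = 328.3° ≈ 328°.

328°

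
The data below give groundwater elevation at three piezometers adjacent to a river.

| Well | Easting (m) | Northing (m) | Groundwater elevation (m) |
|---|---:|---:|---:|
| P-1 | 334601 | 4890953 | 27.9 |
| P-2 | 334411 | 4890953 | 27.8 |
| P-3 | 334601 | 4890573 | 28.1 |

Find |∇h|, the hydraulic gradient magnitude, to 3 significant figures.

0.000744

∂h/∂x = (27.8 − 27.9) / (334411 − 334601) = +0.0005263
∂h/∂y = (28.1 − 27.9) / (4890573 − 4890953) = -0.0005263
|∇h| = √(0.0005263² + -0.0005263²) = 0.0007443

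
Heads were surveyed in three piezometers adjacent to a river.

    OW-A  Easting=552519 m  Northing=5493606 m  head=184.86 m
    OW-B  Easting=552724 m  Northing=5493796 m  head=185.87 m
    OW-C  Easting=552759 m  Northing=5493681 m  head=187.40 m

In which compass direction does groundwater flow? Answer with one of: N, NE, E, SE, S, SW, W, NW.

NW

Taking OW-A as reference: OW-B−OW-A = (205, 190, +1.01); OW-C−OW-A = (240, 75, +2.54).
Determinant of the coordinate differences = 205·75 − 240·190 = -30225.
∂h/∂x = [(+1.01)·75 − (+2.54)·190] / -30225 = +0.01346
∂h/∂y = [205·(+2.54) − 240·(+1.01)] / -30225 = -0.009208
Flow = −∇h = (-0.01346 east, +0.009208 north), which points northwest.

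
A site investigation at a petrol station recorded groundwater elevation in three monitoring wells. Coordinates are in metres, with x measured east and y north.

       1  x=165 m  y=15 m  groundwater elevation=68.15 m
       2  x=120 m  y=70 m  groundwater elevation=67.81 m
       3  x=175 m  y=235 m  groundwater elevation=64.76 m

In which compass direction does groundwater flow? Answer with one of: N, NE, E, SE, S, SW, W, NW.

NE

Three-point gradient (reference 1): Δ to 2 = (-45, 55, -0.34), Δ to 3 = (10, 220, -3.39).
∂h/∂x = -0.01068, ∂h/∂y = -0.01492 (det = -10450).
Flow = −∇h = (+0.01068 east, +0.01492 north), which points northeast.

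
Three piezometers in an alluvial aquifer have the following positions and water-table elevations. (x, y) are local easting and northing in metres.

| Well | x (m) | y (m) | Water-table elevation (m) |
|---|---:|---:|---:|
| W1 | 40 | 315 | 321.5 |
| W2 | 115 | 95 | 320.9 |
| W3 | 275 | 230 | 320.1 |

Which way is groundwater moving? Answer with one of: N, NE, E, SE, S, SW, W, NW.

Taking W1 as reference: W2−W1 = (75, -220, -0.6); W3−W1 = (235, -85, -1.4).
Determinant of the coordinate differences = 75·(-85) − 235·(-220) = 45325.
∂h/∂x = [(-0.6)·(-85) − (-1.4)·(-220)] / 45325 = -0.005670
∂h/∂y = [75·(-1.4) − 235·(-0.6)] / 45325 = +0.0007943
Flow = −∇h = (+0.005670 east, -0.0007943 north), which points east.

E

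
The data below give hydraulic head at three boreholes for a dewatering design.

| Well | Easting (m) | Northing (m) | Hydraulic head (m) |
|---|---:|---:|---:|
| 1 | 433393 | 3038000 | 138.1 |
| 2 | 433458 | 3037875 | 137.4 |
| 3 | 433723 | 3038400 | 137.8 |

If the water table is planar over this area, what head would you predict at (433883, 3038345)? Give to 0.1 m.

136.9 m

Three-point gradient (reference 1): Δ to 2 = (65, -125, -0.7), Δ to 3 = (330, 400, -0.3).
∂h/∂x = -0.004721, ∂h/∂y = +0.003145 (det = 67250).
h(433883, 3038345) = 138.1 + (-0.004721)·(490) + (+0.003145)·(345) = 138.1 -2.313 +1.085 = 136.872 m.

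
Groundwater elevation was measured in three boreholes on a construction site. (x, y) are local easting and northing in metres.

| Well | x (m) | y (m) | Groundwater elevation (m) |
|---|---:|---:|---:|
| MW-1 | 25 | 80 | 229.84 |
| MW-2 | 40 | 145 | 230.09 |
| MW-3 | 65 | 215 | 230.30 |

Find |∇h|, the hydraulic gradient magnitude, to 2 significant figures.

Taking MW-1 as reference: MW-2−MW-1 = (15, 65, +0.25); MW-3−MW-1 = (40, 135, +0.46).
Determinant of the coordinate differences = 15·135 − 40·65 = -575.
∂h/∂x = [(+0.25)·135 − (+0.46)·65] / -575 = -0.006696
∂h/∂y = [15·(+0.46) − 40·(+0.25)] / -575 = +0.005391
|∇h| = √(-0.006696² + 0.005391²) = 0.008596

0.0086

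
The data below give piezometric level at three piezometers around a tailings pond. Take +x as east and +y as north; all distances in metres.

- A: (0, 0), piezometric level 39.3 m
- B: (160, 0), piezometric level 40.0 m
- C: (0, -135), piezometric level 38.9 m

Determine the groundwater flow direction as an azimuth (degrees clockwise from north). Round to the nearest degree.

236°

∂h/∂x = (40.0 − 39.3) / (160 − 0) = +0.004375
∂h/∂y = (38.9 − 39.3) / (-135 − 0) = +0.002963
Flow direction (−∇h) has components (-0.004375 E, -0.002963 N).
Azimuth = atan2(E, N) = atan2(-0.004375, -0.002963) = 235.9° ≈ 236°.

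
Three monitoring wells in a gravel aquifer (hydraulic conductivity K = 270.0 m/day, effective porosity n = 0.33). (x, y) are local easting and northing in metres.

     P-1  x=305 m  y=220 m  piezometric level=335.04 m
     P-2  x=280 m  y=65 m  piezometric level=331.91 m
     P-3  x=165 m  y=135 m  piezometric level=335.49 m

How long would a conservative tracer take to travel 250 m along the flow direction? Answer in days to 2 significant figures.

11 days

With h = a·x + b·y + c and P-1 as origin, the differences give:
  (-25)·a + (-155)·b = -3.13
  (-140)·a + (-85)·b = +0.45
Eliminate b (×(-85) and ×(-155), subtract): -19575·a = 335.800 → a = ∂h/∂x = -0.01715
Back-substitute: b = ∂h/∂y = +0.02296.
|∇h| = √(-0.01715² + 0.02296²) = 0.02866
Seepage velocity v = K·i/n = 270.0 × 0.02866 / 0.33 = 23.45 m/day.
t = 250 / 23.45 = 10.66 days.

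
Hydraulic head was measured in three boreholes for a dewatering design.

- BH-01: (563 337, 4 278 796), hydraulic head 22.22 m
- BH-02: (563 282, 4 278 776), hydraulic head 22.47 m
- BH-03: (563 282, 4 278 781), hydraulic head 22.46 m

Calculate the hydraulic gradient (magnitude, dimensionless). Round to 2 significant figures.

0.0043

Taking BH-01 as reference: BH-02−BH-01 = (-55, -20, +0.25); BH-03−BH-01 = (-55, -15, +0.24).
Solve a·Δx + b·Δy = Δh: det = (-55)·(-15) − (-55)·(-20) = -275.
∂h/∂x = [(+0.25)·(-15) − (+0.24)·(-20)] / -275 = -0.003818
∂h/∂y = [(-55)·(+0.24) − (-55)·(+0.25)] / -275 = -0.002000
|∇h| = √(-0.003818² + -0.002000²) = 0.00431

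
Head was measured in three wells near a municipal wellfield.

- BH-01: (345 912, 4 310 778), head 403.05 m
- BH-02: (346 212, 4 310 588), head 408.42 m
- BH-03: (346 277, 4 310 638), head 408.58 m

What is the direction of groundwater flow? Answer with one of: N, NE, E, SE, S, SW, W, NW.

NW

With h = a·x + b·y + c and BH-01 as origin, the differences give:
  300·a + (-190)·b = +5.37
  365·a + (-140)·b = +5.53
Eliminate b (×(-140) and ×(-190), subtract): 27350·a = 298.900 → a = ∂h/∂x = +0.01093
Back-substitute: b = ∂h/∂y = -0.01101.
Flow = −∇h = (-0.01093 east, +0.01101 north), which points northwest.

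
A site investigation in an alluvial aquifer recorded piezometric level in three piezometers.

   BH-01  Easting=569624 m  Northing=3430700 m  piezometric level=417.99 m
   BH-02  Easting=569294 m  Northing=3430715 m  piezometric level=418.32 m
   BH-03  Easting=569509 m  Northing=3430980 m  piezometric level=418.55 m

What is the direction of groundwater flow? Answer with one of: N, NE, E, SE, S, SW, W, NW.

Differences from BH-01: to BH-02 (Δx, Δy, Δh) = (-330, 15, +0.33); to BH-03 = (-115, 280, +0.56).
Solve a·Δx + b·Δy = Δh: det = (-330)·280 − (-115)·15 = -90675.
∂h/∂x = [(+0.33)·280 − (+0.56)·15] / -90675 = -0.0009264
∂h/∂y = [(-330)·(+0.56) − (-115)·(+0.33)] / -90675 = +0.001620
Flow = −∇h = (+0.0009264 east, -0.001620 north), which points southeast.

SE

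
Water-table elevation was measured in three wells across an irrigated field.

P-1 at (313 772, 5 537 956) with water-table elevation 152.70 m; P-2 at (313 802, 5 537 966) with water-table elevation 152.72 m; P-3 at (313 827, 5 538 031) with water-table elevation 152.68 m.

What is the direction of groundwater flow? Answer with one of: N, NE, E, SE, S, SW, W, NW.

NW

Differences from P-1: to P-2 (Δx, Δy, Δh) = (30, 10, +0.02); to P-3 = (55, 75, -0.02).
Determinant of the coordinate differences = 30·75 − 55·10 = 1700.
∂h/∂x = [(+0.02)·75 − (-0.02)·10] / 1700 = +0.001000
∂h/∂y = [30·(-0.02) − 55·(+0.02)] / 1700 = -0.001000
Flow = −∇h = (-0.001000 east, +0.001000 north), which points northwest.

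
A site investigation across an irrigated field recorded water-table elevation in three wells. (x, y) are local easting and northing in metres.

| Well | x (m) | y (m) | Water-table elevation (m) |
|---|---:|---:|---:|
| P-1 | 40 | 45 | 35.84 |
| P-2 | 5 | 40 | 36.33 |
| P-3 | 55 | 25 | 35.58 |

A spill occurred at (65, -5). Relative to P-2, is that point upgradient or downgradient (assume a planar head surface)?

Differences from P-1: to P-2 (Δx, Δy, Δh) = (-35, -5, +0.49); to P-3 = (15, -20, -0.26).
Solve a·Δx + b·Δy = Δh: det = (-35)·(-20) − 15·(-5) = 775.
∂h/∂x = [(+0.49)·(-20) − (-0.26)·(-5)] / 775 = -0.01432
∂h/∂y = [(-35)·(-0.26) − 15·(+0.49)] / 775 = +0.002258
Head at (65, -5) = 35.84 + (-0.01432)·(25) + (+0.002258)·(-50) = 35.37 m.
That is lower than the 36.33 m at P-2, so the point is downgradient.

downgradient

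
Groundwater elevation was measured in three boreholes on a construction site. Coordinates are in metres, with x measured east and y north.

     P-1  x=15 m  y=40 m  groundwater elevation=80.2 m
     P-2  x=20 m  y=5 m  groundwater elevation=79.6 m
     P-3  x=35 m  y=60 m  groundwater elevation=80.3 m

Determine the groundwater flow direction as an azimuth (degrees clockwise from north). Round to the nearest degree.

Differences from P-1: to P-2 (Δx, Δy, Δh) = (5, -35, -0.6); to P-3 = (20, 20, +0.1).
Determinant of the coordinate differences = 5·20 − 20·(-35) = 800.
∂h/∂x = [(-0.6)·20 − (+0.1)·(-35)] / 800 = -0.01063
∂h/∂y = [5·(+0.1) − 20·(-0.6)] / 800 = +0.01563
Flow direction (−∇h) has components (+0.01063 E, -0.01563 N).
Azimuth = atan2(E, N) = atan2(+0.01063, -0.01563) = 145.8° ≈ 146°.

146°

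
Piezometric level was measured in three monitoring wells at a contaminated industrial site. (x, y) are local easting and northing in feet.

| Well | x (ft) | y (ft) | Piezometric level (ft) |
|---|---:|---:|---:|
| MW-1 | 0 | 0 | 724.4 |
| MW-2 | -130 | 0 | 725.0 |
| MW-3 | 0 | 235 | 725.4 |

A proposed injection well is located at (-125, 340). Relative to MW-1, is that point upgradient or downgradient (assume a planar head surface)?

∂h/∂x = (725.0 − 724.4) / (-130 − 0) = -0.004615
∂h/∂y = (725.4 − 724.4) / (235 − 0) = +0.004255
Head at (-125, 340) = 724.4 + (-0.004615)·(-125) + (+0.004255)·(340) = 726.42 ft.
That is higher than the 724.4 ft at MW-1, so the point is upgradient.

upgradient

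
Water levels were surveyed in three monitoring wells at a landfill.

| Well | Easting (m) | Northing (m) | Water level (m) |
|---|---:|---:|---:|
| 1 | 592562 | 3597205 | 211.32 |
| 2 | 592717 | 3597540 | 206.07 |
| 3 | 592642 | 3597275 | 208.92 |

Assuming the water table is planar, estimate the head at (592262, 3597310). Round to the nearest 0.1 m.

219.2 m

Differences from 1: to 2 (Δx, Δy, Δh) = (155, 335, -5.25); to 3 = (80, 70, -2.40).
Solve a·Δx + b·Δy = Δh: det = 155·70 − 80·335 = -15950.
∂h/∂x = [(-5.25)·70 − (-2.40)·335] / -15950 = -0.02737
∂h/∂y = [155·(-2.40) − 80·(-5.25)] / -15950 = -0.003009
h(592262, 3597310) = 211.32 + (-0.02737)·(-300) + (-0.003009)·(105) = 211.32 +8.210 -0.316 = 219.214 m.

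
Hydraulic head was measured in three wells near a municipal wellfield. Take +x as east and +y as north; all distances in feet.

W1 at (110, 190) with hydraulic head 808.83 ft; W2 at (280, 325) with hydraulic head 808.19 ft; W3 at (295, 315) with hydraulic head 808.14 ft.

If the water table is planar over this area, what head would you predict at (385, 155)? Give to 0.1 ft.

807.9 ft

Differences from W1: to W2 (Δx, Δy, Δh) = (170, 135, -0.64); to W3 = (185, 125, -0.69).
Solve a·Δx + b·Δy = Δh: det = 170·125 − 185·135 = -3725.
∂h/∂x = [(-0.64)·125 − (-0.69)·135] / -3725 = -0.003530
∂h/∂y = [170·(-0.69) − 185·(-0.64)] / -3725 = -0.0002953
h(385, 155) = 808.83 + (-0.003530)·(275) + (-0.0002953)·(-35) = 808.83 -0.971 +0.010 = 807.870 ft.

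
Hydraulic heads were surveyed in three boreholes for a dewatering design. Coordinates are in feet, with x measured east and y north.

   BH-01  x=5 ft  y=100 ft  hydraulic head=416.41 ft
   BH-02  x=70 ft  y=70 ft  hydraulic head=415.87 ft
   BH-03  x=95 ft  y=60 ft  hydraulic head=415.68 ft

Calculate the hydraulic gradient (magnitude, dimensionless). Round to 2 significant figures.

0.012

Three-point gradient (reference BH-01): Δ to BH-02 = (65, -30, -0.54), Δ to BH-03 = (90, -40, -0.73).
∂h/∂x = -0.003000, ∂h/∂y = +0.01150 (det = 100).
|∇h| = √(-0.003000² + 0.01150²) = 0.01188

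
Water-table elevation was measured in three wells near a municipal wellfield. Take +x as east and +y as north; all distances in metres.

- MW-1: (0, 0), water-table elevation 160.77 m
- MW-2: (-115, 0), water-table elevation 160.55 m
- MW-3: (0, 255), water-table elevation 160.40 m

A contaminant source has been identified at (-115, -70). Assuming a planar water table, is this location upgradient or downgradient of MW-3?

∂h/∂x = (160.55 − 160.77) / (-115 − 0) = +0.001913
∂h/∂y = (160.40 − 160.77) / (255 − 0) = -0.001451
Head at (-115, -70) = 160.77 + (+0.001913)·(-115) + (-0.001451)·(-70) = 160.65 m.
That is higher than the 160.40 m at MW-3, so the point is upgradient.

upgradient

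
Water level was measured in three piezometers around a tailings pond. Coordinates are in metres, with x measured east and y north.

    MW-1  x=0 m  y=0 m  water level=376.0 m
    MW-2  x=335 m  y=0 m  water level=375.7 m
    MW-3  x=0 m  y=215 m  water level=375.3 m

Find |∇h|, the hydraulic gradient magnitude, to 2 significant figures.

0.0034

∂h/∂x = (375.7 − 376.0) / (335 − 0) = -0.0008955
∂h/∂y = (375.3 − 376.0) / (215 − 0) = -0.003256
|∇h| = √(-0.0008955² + -0.003256²) = 0.003377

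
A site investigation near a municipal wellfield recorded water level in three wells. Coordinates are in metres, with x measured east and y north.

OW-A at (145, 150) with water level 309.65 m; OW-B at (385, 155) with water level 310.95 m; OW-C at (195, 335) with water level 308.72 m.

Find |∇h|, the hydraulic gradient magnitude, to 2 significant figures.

0.0086

Taking OW-A as reference: OW-B−OW-A = (240, 5, +1.30); OW-C−OW-A = (50, 185, -0.93).
Determinant of the coordinate differences = 240·185 − 50·5 = 44150.
∂h/∂x = [(+1.30)·185 − (-0.93)·5] / 44150 = +0.005553
∂h/∂y = [240·(-0.93) − 50·(+1.30)] / 44150 = -0.006528
|∇h| = √(0.005553² + -0.006528²) = 0.00857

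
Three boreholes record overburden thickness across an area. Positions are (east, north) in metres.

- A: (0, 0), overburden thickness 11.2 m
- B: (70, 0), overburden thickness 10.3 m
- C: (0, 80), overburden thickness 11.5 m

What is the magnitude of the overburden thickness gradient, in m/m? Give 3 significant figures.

0.0134 m/m

∂d/∂x = (10.3 − 11.2) / (70 − 0) = -0.01286
∂d/∂y = (11.5 − 11.2) / (80 − 0) = +0.003750
|∇f| = √(-0.01286² + 0.003750²) = 0.0134 m/m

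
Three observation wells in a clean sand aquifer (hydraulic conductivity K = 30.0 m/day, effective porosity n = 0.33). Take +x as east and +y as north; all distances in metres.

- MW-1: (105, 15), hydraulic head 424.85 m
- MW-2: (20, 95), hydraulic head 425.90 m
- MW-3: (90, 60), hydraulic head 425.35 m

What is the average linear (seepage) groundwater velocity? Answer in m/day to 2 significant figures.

With h = a·x + b·y + c and MW-1 as origin, the differences give:
  (-85)·a + 80·b = +1.05
  (-15)·a + 45·b = +0.50
Eliminate b (×45 and ×80, subtract): -2625·a = 7.250 → a = ∂h/∂x = -0.002762
Back-substitute: b = ∂h/∂y = +0.01019.
|∇h| = √(-0.002762² + 0.01019²) = 0.01056
Seepage velocity v = K·i/n = 30.0 × 0.01056 / 0.33 = 0.96 m/day.

0.96 m/day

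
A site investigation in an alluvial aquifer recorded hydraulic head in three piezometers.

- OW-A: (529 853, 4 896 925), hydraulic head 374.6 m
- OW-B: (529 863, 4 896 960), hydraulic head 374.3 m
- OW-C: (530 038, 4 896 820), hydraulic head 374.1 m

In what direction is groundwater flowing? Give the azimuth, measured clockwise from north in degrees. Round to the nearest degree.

Three-point gradient (reference OW-A): Δ to OW-B = (10, 35, -0.3), Δ to OW-C = (185, -105, -0.5).
∂h/∂x = -0.006512, ∂h/∂y = -0.006711 (det = -7525).
Flow direction (−∇h) has components (+0.006512 E, +0.006711 N).
Azimuth = atan2(E, N) = atan2(+0.006512, +0.006711) = 44.1° ≈ 044°.

044°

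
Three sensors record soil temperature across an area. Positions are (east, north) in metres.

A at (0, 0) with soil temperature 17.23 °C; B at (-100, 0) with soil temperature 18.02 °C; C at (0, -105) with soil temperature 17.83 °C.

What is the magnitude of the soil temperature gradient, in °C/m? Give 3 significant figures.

0.00975 °C/m

∂T/∂x = (18.02 − 17.23) / (-100 − 0) = -0.007900
∂T/∂y = (17.83 − 17.23) / (-105 − 0) = -0.005714
|∇f| = √(-0.007900² + -0.005714²) = 0.00975 °C/m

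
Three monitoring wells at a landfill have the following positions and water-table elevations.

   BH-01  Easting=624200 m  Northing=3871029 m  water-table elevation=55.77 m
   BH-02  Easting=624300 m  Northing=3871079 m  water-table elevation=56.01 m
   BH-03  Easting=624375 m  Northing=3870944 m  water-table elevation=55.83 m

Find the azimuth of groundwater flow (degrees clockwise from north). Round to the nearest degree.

213°

Taking BH-01 as reference: BH-02−BH-01 = (100, 50, +0.24); BH-03−BH-01 = (175, -85, +0.06).
Solve a·Δx + b·Δy = Δh: det = 100·(-85) − 175·50 = -17250.
∂h/∂x = [(+0.24)·(-85) − (+0.06)·50] / -17250 = +0.001357
∂h/∂y = [100·(+0.06) − 175·(+0.24)] / -17250 = +0.002087
Flow direction (−∇h) has components (-0.001357 E, -0.002087 N).
Azimuth = atan2(E, N) = atan2(-0.001357, -0.002087) = 213.0° ≈ 213°.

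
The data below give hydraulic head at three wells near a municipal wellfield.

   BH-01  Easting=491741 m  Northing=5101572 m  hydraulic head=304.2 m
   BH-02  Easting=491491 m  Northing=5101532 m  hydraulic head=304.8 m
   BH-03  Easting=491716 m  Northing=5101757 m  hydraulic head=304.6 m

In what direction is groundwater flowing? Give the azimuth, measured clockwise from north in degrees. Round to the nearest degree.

Taking BH-01 as reference: BH-02−BH-01 = (-250, -40, +0.6); BH-03−BH-01 = (-25, 185, +0.4).
Solve a·Δx + b·Δy = Δh: det = (-250)·185 − (-25)·(-40) = -47250.
∂h/∂x = [(+0.6)·185 − (+0.4)·(-40)] / -47250 = -0.002688
∂h/∂y = [(-250)·(+0.4) − (-25)·(+0.6)] / -47250 = +0.001799
Flow direction (−∇h) has components (+0.002688 E, -0.001799 N).
Azimuth = atan2(E, N) = atan2(+0.002688, -0.001799) = 123.8° ≈ 124°.

124°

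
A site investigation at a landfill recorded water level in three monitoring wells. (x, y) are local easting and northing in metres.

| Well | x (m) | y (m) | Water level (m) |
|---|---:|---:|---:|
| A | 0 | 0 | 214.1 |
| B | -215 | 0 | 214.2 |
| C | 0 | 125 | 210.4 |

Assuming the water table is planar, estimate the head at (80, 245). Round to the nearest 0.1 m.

∂h/∂x = (214.2 − 214.1) / (-215 − 0) = -0.0004651
∂h/∂y = (210.4 − 214.1) / (125 − 0) = -0.02960
h(80, 245) = 214.1 + (-0.0004651)·(80) + (-0.02960)·(245) = 214.1 -0.037 -7.252 = 206.811 m.

206.8 m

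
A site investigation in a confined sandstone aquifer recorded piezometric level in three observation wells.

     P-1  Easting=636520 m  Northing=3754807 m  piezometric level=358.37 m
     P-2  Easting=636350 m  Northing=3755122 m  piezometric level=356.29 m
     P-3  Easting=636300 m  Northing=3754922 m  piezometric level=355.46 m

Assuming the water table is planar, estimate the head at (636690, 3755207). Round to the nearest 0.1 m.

Taking P-1 as reference: P-2−P-1 = (-170, 315, -2.08); P-3−P-1 = (-220, 115, -2.91).
Determinant of the coordinate differences = (-170)·115 − (-220)·315 = 49750.
∂h/∂x = [(-2.08)·115 − (-2.91)·315] / 49750 = +0.01362
∂h/∂y = [(-170)·(-2.91) − (-220)·(-2.08)] / 49750 = +0.0007457
h(636690, 3755207) = 358.37 + (+0.01362)·(170) + (+0.0007457)·(400) = 358.37 +2.315 +0.298 = 360.983 m.

361.0 m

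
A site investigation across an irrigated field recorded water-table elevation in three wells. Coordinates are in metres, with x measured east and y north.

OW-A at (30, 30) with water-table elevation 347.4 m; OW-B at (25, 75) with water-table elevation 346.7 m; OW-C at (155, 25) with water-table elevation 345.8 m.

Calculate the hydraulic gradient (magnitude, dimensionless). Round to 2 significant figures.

0.022

Three-point gradient (reference OW-A): Δ to OW-B = (-5, 45, -0.7), Δ to OW-C = (125, -5, -1.6).
∂h/∂x = -0.01348, ∂h/∂y = -0.01705 (det = -5600).
|∇h| = √(-0.01348² + -0.01705²) = 0.02174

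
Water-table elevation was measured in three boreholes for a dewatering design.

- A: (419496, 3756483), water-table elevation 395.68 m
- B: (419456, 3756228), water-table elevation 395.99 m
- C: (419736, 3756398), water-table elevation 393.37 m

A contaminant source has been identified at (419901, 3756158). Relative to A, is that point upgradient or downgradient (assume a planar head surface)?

downgradient

Three-point gradient (reference A): Δ to B = (-40, -255, +0.31), Δ to C = (240, -85, -2.31).
∂h/∂x = -0.009526, ∂h/∂y = +0.0002786 (det = 64600).
Head at (419901, 3756158) = 395.68 + (-0.009526)·(405) + (+0.0002786)·(-325) = 391.73 m.
That is lower than the 395.68 m at A, so the point is downgradient.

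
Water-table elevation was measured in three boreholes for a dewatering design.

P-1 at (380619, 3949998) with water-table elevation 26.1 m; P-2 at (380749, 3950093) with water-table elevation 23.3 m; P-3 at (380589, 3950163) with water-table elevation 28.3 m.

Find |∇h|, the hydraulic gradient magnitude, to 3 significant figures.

With h = a·x + b·y + c and P-1 as origin, the differences give:
  130·a + 95·b = -2.8
  (-30)·a + 165·b = +2.2
Eliminate b (×165 and ×95, subtract): 24300·a = -671.00 → a = ∂h/∂x = -0.02761
Back-substitute: b = ∂h/∂y = +0.008313.
|∇h| = √(-0.02761² + 0.008313²) = 0.02883

0.0288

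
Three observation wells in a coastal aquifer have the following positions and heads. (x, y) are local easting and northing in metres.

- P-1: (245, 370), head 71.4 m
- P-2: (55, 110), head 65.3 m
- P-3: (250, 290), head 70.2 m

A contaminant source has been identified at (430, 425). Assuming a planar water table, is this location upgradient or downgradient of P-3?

upgradient

With h = a·x + b·y + c and P-1 as origin, the differences give:
  (-190)·a + (-260)·b = -6.1
  5·a + (-80)·b = -1.2
Eliminate b (×(-80) and ×(-260), subtract): 16500·a = 176.00 → a = ∂h/∂x = +0.01067
Back-substitute: b = ∂h/∂y = +0.01567.
Head at (430, 425) = 71.4 + (+0.01067)·(185) + (+0.01567)·(55) = 74.24 m.
That is higher than the 70.2 m at P-3, so the point is upgradient.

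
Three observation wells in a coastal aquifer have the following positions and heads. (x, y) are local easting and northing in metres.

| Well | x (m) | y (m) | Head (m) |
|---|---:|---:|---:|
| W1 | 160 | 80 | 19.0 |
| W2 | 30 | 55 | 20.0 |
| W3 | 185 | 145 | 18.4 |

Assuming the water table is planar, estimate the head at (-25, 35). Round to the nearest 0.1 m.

Differences from W1: to W2 (Δx, Δy, Δh) = (-130, -25, +1.0); to W3 = (25, 65, -0.6).
Solve a·Δx + b·Δy = Δh: det = (-130)·65 − 25·(-25) = -7825.
∂h/∂x = [(+1.0)·65 − (-0.6)·(-25)] / -7825 = -0.006390
∂h/∂y = [(-130)·(-0.6) − 25·(+1.0)] / -7825 = -0.006773
h(-25, 35) = 19.0 + (-0.006390)·(-185) + (-0.006773)·(-45) = 19.0 +1.182 +0.305 = 20.487 m.

20.5 m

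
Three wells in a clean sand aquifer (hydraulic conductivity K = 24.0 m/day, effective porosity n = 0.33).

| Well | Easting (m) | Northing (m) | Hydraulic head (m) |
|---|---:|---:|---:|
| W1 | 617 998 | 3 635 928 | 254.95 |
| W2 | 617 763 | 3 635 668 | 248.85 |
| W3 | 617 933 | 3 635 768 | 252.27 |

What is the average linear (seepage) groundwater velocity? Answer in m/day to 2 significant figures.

With h = a·x + b·y + c and W1 as origin, the differences give:
  (-235)·a + (-260)·b = -6.10
  (-65)·a + (-160)·b = -2.68
Eliminate b (×(-160) and ×(-260), subtract): 20700·a = 279.200 → a = ∂h/∂x = +0.01349
Back-substitute: b = ∂h/∂y = +0.01127.
|∇h| = √(0.01349² + 0.01127²) = 0.01758
Seepage velocity v = K·i/n = 24.0 × 0.01758 / 0.33 = 1.279 m/day.

1.3 m/day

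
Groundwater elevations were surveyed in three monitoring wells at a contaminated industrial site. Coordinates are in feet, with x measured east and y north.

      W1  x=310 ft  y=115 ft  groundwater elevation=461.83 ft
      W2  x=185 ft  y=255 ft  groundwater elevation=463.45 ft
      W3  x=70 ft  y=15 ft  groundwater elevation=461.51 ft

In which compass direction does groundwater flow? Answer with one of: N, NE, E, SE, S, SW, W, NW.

S

Differences from W1: to W2 (Δx, Δy, Δh) = (-125, 140, +1.62); to W3 = (-240, -100, -0.32).
Determinant of the coordinate differences = (-125)·(-100) − (-240)·140 = 46100.
∂h/∂x = [(+1.62)·(-100) − (-0.32)·140] / 46100 = -0.002542
∂h/∂y = [(-125)·(-0.32) − (-240)·(+1.62)] / 46100 = +0.009302
Flow = −∇h = (+0.002542 east, -0.009302 north), which points south.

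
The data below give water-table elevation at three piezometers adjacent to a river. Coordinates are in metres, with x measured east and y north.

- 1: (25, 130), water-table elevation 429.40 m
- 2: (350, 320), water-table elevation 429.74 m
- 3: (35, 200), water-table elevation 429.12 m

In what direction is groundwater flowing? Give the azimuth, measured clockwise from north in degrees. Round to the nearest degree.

With h = a·x + b·y + c and 1 as origin, the differences give:
  325·a + 190·b = +0.34
  10·a + 70·b = -0.28
Eliminate b (×70 and ×190, subtract): 20850·a = 77.000 → a = ∂h/∂x = +0.003693
Back-substitute: b = ∂h/∂y = -0.004528.
Flow direction (−∇h) has components (-0.003693 E, +0.004528 N).
Azimuth = atan2(E, N) = atan2(-0.003693, +0.004528) = 320.8° ≈ 321°.

321°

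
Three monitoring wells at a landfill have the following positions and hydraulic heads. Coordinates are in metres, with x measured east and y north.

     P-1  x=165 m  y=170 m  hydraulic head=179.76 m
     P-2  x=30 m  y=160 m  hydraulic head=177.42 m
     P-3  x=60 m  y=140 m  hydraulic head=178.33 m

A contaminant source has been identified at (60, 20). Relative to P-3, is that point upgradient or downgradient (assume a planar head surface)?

upgradient

Differences from P-1: to P-2 (Δx, Δy, Δh) = (-135, -10, -2.34); to P-3 = (-105, -30, -1.43).
Determinant of the coordinate differences = (-135)·(-30) − (-105)·(-10) = 3000.
∂h/∂x = [(-2.34)·(-30) − (-1.43)·(-10)] / 3000 = +0.01863
∂h/∂y = [(-135)·(-1.43) − (-105)·(-2.34)] / 3000 = -0.01755
Head at (60, 20) = 179.76 + (+0.01863)·(-105) + (-0.01755)·(-150) = 180.44 m.
That is higher than the 178.33 m at P-3, so the point is upgradient.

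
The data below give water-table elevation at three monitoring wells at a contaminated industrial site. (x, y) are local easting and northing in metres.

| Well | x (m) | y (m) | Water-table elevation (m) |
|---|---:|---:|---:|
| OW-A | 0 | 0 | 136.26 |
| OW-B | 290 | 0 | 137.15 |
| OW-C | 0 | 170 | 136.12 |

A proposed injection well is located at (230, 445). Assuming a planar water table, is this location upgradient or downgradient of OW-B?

downgradient

∂h/∂x = (137.15 − 136.26) / (290 − 0) = +0.003069
∂h/∂y = (136.12 − 136.26) / (170 − 0) = -0.0008235
Head at (230, 445) = 136.26 + (+0.003069)·(230) + (-0.0008235)·(445) = 136.60 m.
That is lower than the 137.15 m at OW-B, so the point is downgradient.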